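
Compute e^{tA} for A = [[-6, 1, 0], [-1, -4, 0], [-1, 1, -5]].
e^{tA} = [[(1 - t)*e^{-5*t}, t*e^{-5*t}, 0], [-t*e^{-5*t}, (t + 1)*e^{-5*t}, 0], [-t*e^{-5*t}, t*e^{-5*t}, e^{-5*t}]]

A has Jordan form J = [[-5, 1, 0], [0, -5, 0], [0, 0, -5]] with A = PJP^{-1}, so e^{tA} = P e^{tJ} P^{-1}.

For a Jordan block J_k(λ), e^{tJ_k(λ)} = e^{λt} · (I + tN + t^2 N^2/2! + ... + t^{k-1} N^{k-1}/(k-1)!) where N is the nilpotent superdiagonal part.

Assembling the blocks and conjugating back gives the entries of e^{tA} as shown above.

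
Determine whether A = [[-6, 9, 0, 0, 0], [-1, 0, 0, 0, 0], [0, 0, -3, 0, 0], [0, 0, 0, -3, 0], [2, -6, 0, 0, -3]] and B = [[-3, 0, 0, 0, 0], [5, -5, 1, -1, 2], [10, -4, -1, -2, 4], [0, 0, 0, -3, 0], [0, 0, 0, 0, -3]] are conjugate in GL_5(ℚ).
Yes.

Two matrices over a field are similar if and only if they have the same invariant factors.

Both A and B have characteristic polynomial (x + 3)^5 and minimal polynomial (x + 3)^2. Computing further, both have invariant factors x + 3, x + 3, x + 3, (x + 3)^2. Hence A and B are similar.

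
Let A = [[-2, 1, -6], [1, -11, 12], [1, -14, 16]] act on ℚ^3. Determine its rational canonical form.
R = [[0, 0, 30], [1, 0, 13], [0, 1, 3]]

The invariant factors of A (the non-unit diagonal entries of the Smith normal form of xI - A over ℚ[x]) are (x - 6)(x^2 + 3x + 5), each dividing the next. The characteristic polynomial is their product, (x - 6)(x^2 + 3x + 5).

The rational canonical form is the block-diagonal matrix of companion matrices C(f_i):
R = [[0, 0, 30], [1, 0, 13], [0, 1, 3]].

Note the characteristic polynomial does not split into linear factors over ℚ, so A has no Jordan form over ℚ; the rational canonical form exists over any field.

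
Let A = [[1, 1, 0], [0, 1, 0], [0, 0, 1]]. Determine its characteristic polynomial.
χ_A(x) = (x - 1)^3

xI - A = [[x - 1, -1, 0], [0, x - 1, 0], [0, 0, x - 1]].

Expanding det(xI - A) along the first row:
det(xI - A) = + (x - 1)·det([[x - 1, 0], [0, x - 1]]) - (-1)·det([[0, 0], [0, x - 1]]) + (0)·det([[0, x - 1], [0, 0]]).

Evaluating gives χ_A(x) = x^3 - 3x^2 + 3x - 1 = (x - 1)^3.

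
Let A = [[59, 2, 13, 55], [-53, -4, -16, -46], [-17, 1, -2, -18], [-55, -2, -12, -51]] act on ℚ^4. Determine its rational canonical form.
The invariant factors of A (the non-unit diagonal entries of the Smith normal form of xI - A over ℚ[x]) are (x^2 - x + 5)^2, each dividing the next. The characteristic polynomial is their product, (x^2 - x + 5)^2.

The rational canonical form is the block-diagonal matrix of companion matrices C(f_i):
R = [[0, 0, 0, -25], [1, 0, 0, 10], [0, 1, 0, -11], [0, 0, 1, 2]].

Note the characteristic polynomial does not split into linear factors over ℚ, so A has no Jordan form over ℚ; the rational canonical form exists over any field.

R = [[0, 0, 0, -25], [1, 0, 0, 10], [0, 1, 0, -11], [0, 0, 1, 2]]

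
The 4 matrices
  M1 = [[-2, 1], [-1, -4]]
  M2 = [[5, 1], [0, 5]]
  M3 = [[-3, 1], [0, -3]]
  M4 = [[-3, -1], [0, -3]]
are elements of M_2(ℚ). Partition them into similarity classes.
Characteristic polynomials: χ_{M1} = (x + 3)^2, χ_{M2} = (x - 5)^2, χ_{M3} = (x + 3)^2, χ_{M4} = (x + 3)^2.

{M1, M3, M4}: invariant factors (x + 3)^2.

{M2}: invariant factors (x - 5)^2.

Matrices are similar if and only if their invariant-factor lists agree; the partition into similarity classes is {M1, M3, M4}, {M2}.

2 classes: {M1, M3, M4}, {M2}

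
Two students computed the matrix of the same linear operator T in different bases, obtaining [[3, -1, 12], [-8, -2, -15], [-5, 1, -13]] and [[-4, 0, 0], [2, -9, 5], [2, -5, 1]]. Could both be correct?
No.

Both have characteristic polynomial (x + 4)^3, but the minimal polynomial of A is (x + 4)^3 while the minimal polynomial of B is (x + 4)^2. The minimal polynomial is a similarity invariant, so A and B are not similar.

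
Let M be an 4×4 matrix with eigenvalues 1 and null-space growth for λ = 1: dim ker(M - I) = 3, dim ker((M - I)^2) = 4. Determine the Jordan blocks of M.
λ = 1: successive nullity increments [3, 1] count blocks of size ≥ k; block sizes are [2, 1, 1].

Jordan blocks: (1, 2), (1, 1), (1, 1)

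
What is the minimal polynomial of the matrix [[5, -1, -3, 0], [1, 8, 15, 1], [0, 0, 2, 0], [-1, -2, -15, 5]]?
m_A(x) = (x - 6)^3(x - 2)

The characteristic polynomial factors as (x - 6)^3(x - 2). The minimal polynomial is ∏(x - λ)^{k_λ} where k_λ is the size of the largest Jordan block at λ.

For λ = 2: rank(A - 2I) = 3, and the largest Jordan block has size 1 (the smallest k with rank((A - 2I)^k) = rank((A - 2I)^(k+1))).
For λ = 6: rank(A - 6I) = 3, and the largest Jordan block has size 3 (the smallest k with rank((A - 6I)^k) = rank((A - 6I)^(k+1))).

So m_A(x) = (x - 6)^3(x - 2).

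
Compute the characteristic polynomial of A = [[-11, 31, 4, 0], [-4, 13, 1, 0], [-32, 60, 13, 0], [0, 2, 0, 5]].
xI - A = [[x + 11, -31, -4, 0], [4, x - 13, -1, 0], [32, -60, x - 13, 0], [0, -2, 0, x - 5]].

Expanding det(xI - A) along the first row:
det(xI - A) = + (x + 11)·det([[x - 13, -1, 0], [-60, x - 13, 0], [-2, 0, x - 5]]) - (-31)·det([[4, -1, 0], [32, x - 13, 0], [0, 0, x - 5]]) + (-4)·det([[4, x - 13, 0], [32, -60, 0], [0, -2, x - 5]]) - (0)·det([[4, x - 13, -1], [32, -60, x - 13], [0, -2, 0]]).

Evaluating gives χ_A(x) = x^4 - 20x^3 + 150x^2 - 500x + 625 = (x - 5)^4.

χ_A(x) = (x - 5)^4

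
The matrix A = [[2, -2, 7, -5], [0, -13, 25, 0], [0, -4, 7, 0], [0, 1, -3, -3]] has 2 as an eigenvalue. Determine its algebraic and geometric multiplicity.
The characteristic polynomial is (x - 2)(x + 3)^3, so the factor x - 2 appears with exponent 1: the algebraic multiplicity is 1.

rank(A - 2I) = 3, so the eigenspace has dimension 4 - 3 = 1: the geometric multiplicity is 1.

algebraic multiplicity 1, geometric multiplicity 1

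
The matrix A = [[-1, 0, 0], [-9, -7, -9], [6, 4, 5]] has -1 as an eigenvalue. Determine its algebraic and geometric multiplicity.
algebraic multiplicity 3, geometric multiplicity 2

The characteristic polynomial is (x + 1)^3, so the factor x + 1 appears with exponent 3: the algebraic multiplicity is 3.

rank(A + I) = 1, so the eigenspace has dimension 3 - 1 = 2: the geometric multiplicity is 2.

Since 2 < 3, A is not diagonalizable.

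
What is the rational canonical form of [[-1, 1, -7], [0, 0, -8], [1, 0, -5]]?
The invariant factors of A (the non-unit diagonal entries of the Smith normal form of xI - A over ℚ[x]) are (x + 2)^3, each dividing the next. The characteristic polynomial is their product, (x + 2)^3.

The rational canonical form is the block-diagonal matrix of companion matrices C(f_i):
R = [[0, 0, -8], [1, 0, -12], [0, 1, -6]].

R = [[0, 0, -8], [1, 0, -12], [0, 1, -6]]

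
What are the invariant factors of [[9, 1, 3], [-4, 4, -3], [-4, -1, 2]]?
x - 5, (x - 5)^2

The Jordan structure of A has elementary divisors (x - 5)^2, (x - 5). Arranging the block sizes at each eigenvalue in decreasing order and taking row products gives the invariant factors.

Invariant factors (smallest first, each dividing the next): x - 5, (x - 5)^2.

Check: the last factor (x - 5)^2 is the minimal polynomial, and the product (x - 5)^3 is the characteristic polynomial.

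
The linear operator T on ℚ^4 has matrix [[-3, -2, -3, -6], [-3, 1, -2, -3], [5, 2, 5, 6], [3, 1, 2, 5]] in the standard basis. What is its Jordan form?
J = [[2, 1, 0, 0], [0, 2, 1, 0], [0, 0, 2, 0], [0, 0, 0, 2]]

The characteristic polynomial is det(xI - A) = (x - 2)^4, so the eigenvalues are 2 (algebraic multiplicity 4).

For λ = 2: rank(A - 2I) = 2, rank((A - 2I)^2) = 1, rank((A - 2I)^3) = 0. The eigenspace has dimension 4 - 2 = 2, so there are 2 Jordan blocks; the rank sequence gives block sizes [3, 1].

Assembling the blocks gives the Jordan form J above.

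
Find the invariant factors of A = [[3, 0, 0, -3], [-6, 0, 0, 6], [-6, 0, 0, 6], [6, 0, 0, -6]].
The Jordan structure of A has elementary divisors (x + 3), x, x, x. Arranging the block sizes at each eigenvalue in decreasing order and taking row products gives the invariant factors.

Invariant factors (smallest first, each dividing the next): x, x, x(x + 3).

Check: the last factor x(x + 3) is the minimal polynomial, and the product x^3(x + 3) is the characteristic polynomial.

x, x, x(x + 3)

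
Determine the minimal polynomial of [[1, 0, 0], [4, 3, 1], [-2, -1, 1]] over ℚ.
The characteristic polynomial factors as (x - 2)^2(x - 1). The minimal polynomial is ∏(x - λ)^{k_λ} where k_λ is the size of the largest Jordan block at λ.

For λ = 1: rank(A - I) = 2, and the largest Jordan block has size 1 (the smallest k with rank((A - I)^k) = rank((A - I)^(k+1))).
For λ = 2: rank(A - 2I) = 2, and the largest Jordan block has size 2 (the smallest k with rank((A - 2I)^k) = rank((A - 2I)^(k+1))).

So m_A(x) = (x - 2)^2(x - 1).

m_A(x) = (x - 2)^2(x - 1)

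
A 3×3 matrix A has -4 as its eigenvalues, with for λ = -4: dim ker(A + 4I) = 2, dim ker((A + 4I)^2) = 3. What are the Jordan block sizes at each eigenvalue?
Jordan blocks: (-4, 2), (-4, 1)

λ = -4: successive nullity increments [2, 1] count blocks of size ≥ k; block sizes are [2, 1].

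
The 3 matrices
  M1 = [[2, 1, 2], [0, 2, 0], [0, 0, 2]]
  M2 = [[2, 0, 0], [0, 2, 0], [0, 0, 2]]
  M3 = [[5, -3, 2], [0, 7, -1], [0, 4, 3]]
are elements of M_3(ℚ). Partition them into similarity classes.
3 classes: {M1}, {M2}, {M3}

Characteristic polynomials: χ_{M1} = (x - 2)^3, χ_{M2} = (x - 2)^3, χ_{M3} = (x - 5)^3.

{M1}: invariant factors x - 2, (x - 2)^2.

{M2}: invariant factors x - 2, x - 2, x - 2.

{M3}: invariant factors (x - 5)^3.

Matrices are similar if and only if their invariant-factor lists agree; the partition into similarity classes is {M1}, {M2}, {M3}.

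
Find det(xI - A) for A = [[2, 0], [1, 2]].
xI - A = [[x - 2, 0], [-1, x - 2]].

Expanding det(xI - A) along the first row:
det(xI - A) = + (x - 2)·det([[x - 2]]) - (0)·det([[-1]]).

Evaluating gives χ_A(x) = x^2 - 4x + 4 = (x - 2)^2.

χ_A(x) = (x - 2)^2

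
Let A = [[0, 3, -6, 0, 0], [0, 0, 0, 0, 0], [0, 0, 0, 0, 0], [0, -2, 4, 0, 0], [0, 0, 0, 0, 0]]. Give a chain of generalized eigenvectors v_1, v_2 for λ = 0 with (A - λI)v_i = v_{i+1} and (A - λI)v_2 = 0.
v_1 = [[0, -3, -2, 0, 1]]^T, v_2 = [[3, 0, 0, -2, 0]]^T

We seek v_1 ∈ ker(A^2) \ ker(A), then set v_{i+1} = A v_i.

One such chain is v_1 = [[0, -3, -2, 0, 1]]^T, v_2 = [[3, 0, 0, -2, 0]]^T. Check: A v_2 = [[0, 0, 0, 0, 0]]^T = 0.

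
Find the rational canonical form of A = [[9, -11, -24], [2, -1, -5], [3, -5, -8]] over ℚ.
R = [[0, 0, 4], [1, 0, 4], [0, 1, 0]]

The invariant factors of A (the non-unit diagonal entries of the Smith normal form of xI - A over ℚ[x]) are x^3 - 4x - 4, each dividing the next. The characteristic polynomial is their product, x^3 - 4x - 4.

The rational canonical form is the block-diagonal matrix of companion matrices C(f_i):
R = [[0, 0, 4], [1, 0, 4], [0, 1, 0]].

Note the characteristic polynomial does not split into linear factors over ℚ, so A has no Jordan form over ℚ; the rational canonical form exists over any field.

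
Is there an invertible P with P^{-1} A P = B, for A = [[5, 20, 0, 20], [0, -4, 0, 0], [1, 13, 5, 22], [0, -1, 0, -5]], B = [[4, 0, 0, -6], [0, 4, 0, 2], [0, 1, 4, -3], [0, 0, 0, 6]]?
No.

trace(A) = 1 but trace(B) = 18. The trace is a similarity invariant, so A and B are not similar.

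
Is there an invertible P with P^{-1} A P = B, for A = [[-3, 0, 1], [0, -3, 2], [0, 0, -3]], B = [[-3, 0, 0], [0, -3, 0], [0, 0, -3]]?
No.

Both have characteristic polynomial (x + 3)^3, but the minimal polynomial of A is (x + 3)^2 while the minimal polynomial of B is x + 3. The minimal polynomial is a similarity invariant, so A and B are not similar.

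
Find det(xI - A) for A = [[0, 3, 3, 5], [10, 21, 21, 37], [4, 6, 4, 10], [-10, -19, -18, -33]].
χ_A(x) = (x + 2)^4

xI - A = [[x, -3, -3, -5], [-10, x - 21, -21, -37], [-4, -6, x - 4, -10], [10, 19, 18, x + 33]].

Expanding det(xI - A) along the first row:
det(xI - A) = + (x)·det([[x - 21, -21, -37], [-6, x - 4, -10], [19, 18, x + 33]]) - (-3)·det([[-10, -21, -37], [-4, x - 4, -10], [10, 18, x + 33]]) + (-3)·det([[-10, x - 21, -37], [-4, -6, -10], [10, 19, x + 33]]) - (-5)·det([[-10, x - 21, -21], [-4, -6, x - 4], [10, 19, 18]]).

Evaluating gives χ_A(x) = x^4 + 8x^3 + 24x^2 + 32x + 16 = (x + 2)^4.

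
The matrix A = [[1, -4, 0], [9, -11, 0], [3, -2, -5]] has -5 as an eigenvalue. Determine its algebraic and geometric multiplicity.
The characteristic polynomial is (x + 5)^3, so the factor x + 5 appears with exponent 3: the algebraic multiplicity is 3.

rank(A + 5I) = 1, so the eigenspace has dimension 3 - 1 = 2: the geometric multiplicity is 2.

Since 2 < 3, A is not diagonalizable.

algebraic multiplicity 3, geometric multiplicity 2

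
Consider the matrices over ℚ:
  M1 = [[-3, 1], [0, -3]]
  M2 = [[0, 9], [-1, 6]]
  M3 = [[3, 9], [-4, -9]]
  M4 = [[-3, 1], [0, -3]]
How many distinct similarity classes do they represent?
2 classes: {M1, M3, M4}, {M2}

Characteristic polynomials: χ_{M1} = (x + 3)^2, χ_{M2} = (x - 3)^2, χ_{M3} = (x + 3)^2, χ_{M4} = (x + 3)^2.

{M1, M3, M4}: invariant factors (x + 3)^2.

{M2}: invariant factors (x - 3)^2.

Matrices are similar if and only if their invariant-factor lists agree; the partition into similarity classes is {M1, M3, M4}, {M2}.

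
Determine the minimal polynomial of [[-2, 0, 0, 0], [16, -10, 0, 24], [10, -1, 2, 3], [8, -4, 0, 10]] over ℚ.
m_A(x) = (x - 2)^2(x + 2)

The characteristic polynomial factors as (x - 2)^2(x + 2)^2. The minimal polynomial is ∏(x - λ)^{k_λ} where k_λ is the size of the largest Jordan block at λ.

For λ = -2: rank(A + 2I) = 2, and the largest Jordan block has size 1 (the smallest k with rank((A + 2I)^k) = rank((A + 2I)^(k+1))).
For λ = 2: rank(A - 2I) = 3, and the largest Jordan block has size 2 (the smallest k with rank((A - 2I)^k) = rank((A - 2I)^(k+1))).

So m_A(x) = (x - 2)^2(x + 2).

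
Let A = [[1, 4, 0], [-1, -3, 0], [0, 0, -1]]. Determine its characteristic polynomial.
xI - A = [[x - 1, -4, 0], [1, x + 3, 0], [0, 0, x + 1]].

Expanding det(xI - A) along the first row:
det(xI - A) = + (x - 1)·det([[x + 3, 0], [0, x + 1]]) - (-4)·det([[1, 0], [0, x + 1]]) + (0)·det([[1, x + 3], [0, 0]]).

Evaluating gives χ_A(x) = x^3 + 3x^2 + 3x + 1 = (x + 1)^3.

χ_A(x) = (x + 1)^3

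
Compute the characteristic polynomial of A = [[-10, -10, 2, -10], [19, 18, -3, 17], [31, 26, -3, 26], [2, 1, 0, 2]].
xI - A = [[x + 10, 10, -2, 10], [-19, x - 18, 3, -17], [-31, -26, x + 3, -26], [-2, -1, 0, x - 2]].

Expanding det(xI - A) along the first row:
det(xI - A) = + (x + 10)·det([[x - 18, 3, -17], [-26, x + 3, -26], [-1, 0, x - 2]]) - (10)·det([[-19, 3, -17], [-31, x + 3, -26], [-2, 0, x - 2]]) + (-2)·det([[-19, x - 18, -17], [-31, -26, -26], [-2, -1, x - 2]]) - (10)·det([[-19, x - 18, 3], [-31, -26, x + 3], [-2, -1, 0]]).

Evaluating gives χ_A(x) = x^4 - 7x^3 + 15x^2 - 13x + 4 = (x - 4)(x - 1)^3.

χ_A(x) = (x - 4)(x - 1)^3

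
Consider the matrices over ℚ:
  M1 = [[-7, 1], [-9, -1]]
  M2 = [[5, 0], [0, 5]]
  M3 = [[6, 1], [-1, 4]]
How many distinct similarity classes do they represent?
Characteristic polynomials: χ_{M1} = (x + 4)^2, χ_{M2} = (x - 5)^2, χ_{M3} = (x - 5)^2.

{M1}: invariant factors (x + 4)^2.

{M2}: invariant factors x - 5, x - 5.

{M3}: invariant factors (x - 5)^2.

Matrices are similar if and only if their invariant-factor lists agree; the partition into similarity classes is {M1}, {M2}, {M3}.

3 classes: {M1}, {M2}, {M3}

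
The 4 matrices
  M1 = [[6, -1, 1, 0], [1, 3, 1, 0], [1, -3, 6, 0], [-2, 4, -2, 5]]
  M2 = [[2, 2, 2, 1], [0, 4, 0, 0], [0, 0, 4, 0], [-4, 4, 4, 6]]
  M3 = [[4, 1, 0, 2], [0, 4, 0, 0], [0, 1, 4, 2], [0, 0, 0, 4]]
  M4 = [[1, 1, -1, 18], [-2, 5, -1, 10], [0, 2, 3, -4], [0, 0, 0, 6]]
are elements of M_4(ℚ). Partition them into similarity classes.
3 classes: {M1}, {M2, M3}, {M4}

Characteristic polynomials: χ_{M1} = (x - 5)^4, χ_{M2} = (x - 4)^4, χ_{M3} = (x - 4)^4, χ_{M4} = (x - 6)(x - 3)^3.

{M1}: invariant factors x - 5, (x - 5)^3.

{M2, M3}: invariant factors x - 4, x - 4, (x - 4)^2.

{M4}: invariant factors (x - 6)(x - 3)^3.

Matrices are similar if and only if their invariant-factor lists agree; the partition into similarity classes is {M1}, {M2, M3}, {M4}.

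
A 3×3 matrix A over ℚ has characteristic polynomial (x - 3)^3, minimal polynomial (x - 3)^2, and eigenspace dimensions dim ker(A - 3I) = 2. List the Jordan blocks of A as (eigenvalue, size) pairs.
Jordan blocks: (3, 2), (3, 1)

λ = 3: algebraic multiplicity 3 (exponent in χ_A), largest block size 2 (exponent in m_A), 2 blocks (geometric multiplicity). These force block sizes [2, 1].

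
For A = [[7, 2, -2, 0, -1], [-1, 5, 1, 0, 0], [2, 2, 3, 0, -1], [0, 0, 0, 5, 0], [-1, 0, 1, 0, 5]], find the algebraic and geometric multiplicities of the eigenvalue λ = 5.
algebraic multiplicity 5, geometric multiplicity 3

The characteristic polynomial is (x - 5)^5, so the factor x - 5 appears with exponent 5: the algebraic multiplicity is 5.

rank(A - 5I) = 2, so the eigenspace has dimension 5 - 2 = 3: the geometric multiplicity is 3.

Since 3 < 5, A is not diagonalizable.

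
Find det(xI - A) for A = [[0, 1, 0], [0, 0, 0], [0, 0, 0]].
χ_A(x) = x^3

xI - A = [[x, -1, 0], [0, x, 0], [0, 0, x]].

Expanding det(xI - A) along the first row:
det(xI - A) = + (x)·det([[x, 0], [0, x]]) - (-1)·det([[0, 0], [0, x]]) + (0)·det([[0, x], [0, 0]]).

Evaluating gives χ_A(x) = x^3.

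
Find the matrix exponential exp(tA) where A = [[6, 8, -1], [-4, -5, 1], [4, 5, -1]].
A has Jordan form J = [[0, 1, 0], [0, 0, 1], [0, 0, 0]] with A = PJP^{-1}, so e^{tA} = P e^{tJ} P^{-1}.

For a Jordan block J_k(λ), e^{tJ_k(λ)} = e^{λt} · (I + tN + t^2 N^2/2! + ... + t^{k-1} N^{k-1}/(k-1)!) where N is the nilpotent superdiagonal part.

Assembling the blocks and conjugating back gives the entries of e^{tA} as shown above.

e^{tA} = [[6*t + 1, t*(3*t + 16)/2, t*(3*t/2 - 1)], [-4*t, -t^2 - 5*t + 1, t*(1 - t)], [4*t, t*(t + 5), t^2 - t + 1]]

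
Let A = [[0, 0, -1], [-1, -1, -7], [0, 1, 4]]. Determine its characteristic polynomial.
xI - A = [[x, 0, 1], [1, x + 1, 7], [0, -1, x - 4]].

Expanding det(xI - A) along the first row:
det(xI - A) = + (x)·det([[x + 1, 7], [-1, x - 4]]) - (0)·det([[1, 7], [0, x - 4]]) + (1)·det([[1, x + 1], [0, -1]]).

Evaluating gives χ_A(x) = x^3 - 3x^2 + 3x - 1 = (x - 1)^3.

χ_A(x) = (x - 1)^3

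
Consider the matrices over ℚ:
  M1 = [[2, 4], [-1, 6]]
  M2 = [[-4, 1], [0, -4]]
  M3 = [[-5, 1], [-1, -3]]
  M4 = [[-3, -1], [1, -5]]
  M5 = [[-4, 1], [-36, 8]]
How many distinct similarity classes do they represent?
Characteristic polynomials: χ_{M1} = (x - 4)^2, χ_{M2} = (x + 4)^2, χ_{M3} = (x + 4)^2, χ_{M4} = (x + 4)^2, χ_{M5} = (x - 2)^2.

{M1}: invariant factors (x - 4)^2.

{M2, M3, M4}: invariant factors (x + 4)^2.

{M5}: invariant factors (x - 2)^2.

Matrices are similar if and only if their invariant-factor lists agree; the partition into similarity classes is {M1}, {M2, M3, M4}, {M5}.

3 classes: {M1}, {M2, M3, M4}, {M5}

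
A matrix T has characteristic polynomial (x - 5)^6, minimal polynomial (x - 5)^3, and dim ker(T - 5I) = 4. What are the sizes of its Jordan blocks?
Jordan blocks: (5, 3), (5, 1), (5, 1), (5, 1)

λ = 5: algebraic multiplicity 6 (exponent in χ_T), largest block size 3 (exponent in m_T), 4 blocks (geometric multiplicity). These force block sizes [3, 1, 1, 1].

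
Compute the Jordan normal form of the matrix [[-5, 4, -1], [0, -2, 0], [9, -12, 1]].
The characteristic polynomial is det(xI - A) = (x + 2)^3, so the eigenvalues are -2 (algebraic multiplicity 3).

For λ = -2: rank(A + 2I) = 1, rank((A + 2I)^2) = 0. The eigenspace has dimension 3 - 1 = 2, so there are 2 Jordan blocks; the rank sequence gives block sizes [2, 1].

Assembling the blocks gives the Jordan form J above.

J = [[-2, 1, 0], [0, -2, 0], [0, 0, -2]]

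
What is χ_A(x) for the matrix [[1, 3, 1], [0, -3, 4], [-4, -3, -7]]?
χ_A(x) = (x + 3)^3

xI - A = [[x - 1, -3, -1], [0, x + 3, -4], [4, 3, x + 7]].

Expanding det(xI - A) along the first row:
det(xI - A) = + (x - 1)·det([[x + 3, -4], [3, x + 7]]) - (-3)·det([[0, -4], [4, x + 7]]) + (-1)·det([[0, x + 3], [4, 3]]).

Evaluating gives χ_A(x) = x^3 + 9x^2 + 27x + 27 = (x + 3)^3.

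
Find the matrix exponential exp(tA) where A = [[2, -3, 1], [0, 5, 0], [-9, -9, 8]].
A has Jordan form J = [[5, 1, 0], [0, 5, 0], [0, 0, 5]] with A = PJP^{-1}, so e^{tA} = P e^{tJ} P^{-1}.

For a Jordan block J_k(λ), e^{tJ_k(λ)} = e^{λt} · (I + tN + t^2 N^2/2! + ... + t^{k-1} N^{k-1}/(k-1)!) where N is the nilpotent superdiagonal part.

Assembling the blocks and conjugating back gives the entries of e^{tA} as shown above.

e^{tA} = [[(1 - 3*t)*e^{5*t}, -3*t*e^{5*t}, t*e^{5*t}], [0, e^{5*t}, 0], [-9*t*e^{5*t}, -9*t*e^{5*t}, (3*t + 1)*e^{5*t}]]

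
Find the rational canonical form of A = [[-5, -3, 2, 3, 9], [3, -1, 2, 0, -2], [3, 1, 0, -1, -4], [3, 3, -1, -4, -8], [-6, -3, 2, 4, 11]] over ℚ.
The invariant factors of A (the non-unit diagonal entries of the Smith normal form of xI - A over ℚ[x]) are (x - 1)^3(x + 1)^2, each dividing the next. The characteristic polynomial is their product, (x - 1)^3(x + 1)^2.

The rational canonical form is the block-diagonal matrix of companion matrices C(f_i):
R = [[0, 0, 0, 0, 1], [1, 0, 0, 0, -1], [0, 1, 0, 0, -2], [0, 0, 1, 0, 2], [0, 0, 0, 1, 1]].

R = [[0, 0, 0, 0, 1], [1, 0, 0, 0, -1], [0, 1, 0, 0, -2], [0, 0, 1, 0, 2], [0, 0, 0, 1, 1]]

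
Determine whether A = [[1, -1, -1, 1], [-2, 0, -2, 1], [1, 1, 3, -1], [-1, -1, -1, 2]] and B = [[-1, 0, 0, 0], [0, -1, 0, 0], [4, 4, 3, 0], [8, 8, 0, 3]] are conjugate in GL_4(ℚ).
No.

trace(A) = 6 but trace(B) = 4. The trace is a similarity invariant, so A and B are not similar.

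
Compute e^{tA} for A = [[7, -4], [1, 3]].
e^{tA} = [[(2*t + 1)*e^{5*t}, -4*t*e^{5*t}], [t*e^{5*t}, (1 - 2*t)*e^{5*t}]]

A has Jordan form J = [[5, 1], [0, 5]] with A = PJP^{-1}, so e^{tA} = P e^{tJ} P^{-1}.

For a Jordan block J_k(λ), e^{tJ_k(λ)} = e^{λt} · (I + tN + t^2 N^2/2! + ... + t^{k-1} N^{k-1}/(k-1)!) where N is the nilpotent superdiagonal part.

Assembling the blocks and conjugating back gives the entries of e^{tA} as shown above.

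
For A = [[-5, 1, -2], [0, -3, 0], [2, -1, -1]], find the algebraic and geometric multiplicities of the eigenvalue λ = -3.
algebraic multiplicity 3, geometric multiplicity 2

The characteristic polynomial is (x + 3)^3, so the factor x + 3 appears with exponent 3: the algebraic multiplicity is 3.

rank(A + 3I) = 1, so the eigenspace has dimension 3 - 1 = 2: the geometric multiplicity is 2.

Since 2 < 3, A is not diagonalizable.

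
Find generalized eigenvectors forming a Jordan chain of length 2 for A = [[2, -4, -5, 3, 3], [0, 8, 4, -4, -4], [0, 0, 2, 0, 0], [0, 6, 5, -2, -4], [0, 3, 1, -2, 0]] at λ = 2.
We seek v_1 ∈ ker((A - 2I)^2) \ ker(A - 2I), then set v_{i+1} = (A - 2I) v_i.

One such chain is v_1 = [[-4, 2, 1, 4, 0]]^T, v_2 = [[-1, 0, 0, 1, -1]]^T. Check: (A - 2I) v_2 = [[0, 0, 0, 0, 0]]^T = 0.

v_1 = [[-4, 2, 1, 4, 0]]^T, v_2 = [[-1, 0, 0, 1, -1]]^T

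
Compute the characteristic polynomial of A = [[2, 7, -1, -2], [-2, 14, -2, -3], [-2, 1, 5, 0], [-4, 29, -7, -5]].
χ_A(x) = (x - 4)^4

xI - A = [[x - 2, -7, 1, 2], [2, x - 14, 2, 3], [2, -1, x - 5, 0], [4, -29, 7, x + 5]].

Expanding det(xI - A) along the first row:
det(xI - A) = + (x - 2)·det([[x - 14, 2, 3], [-1, x - 5, 0], [-29, 7, x + 5]]) - (-7)·det([[2, 2, 3], [2, x - 5, 0], [4, 7, x + 5]]) + (1)·det([[2, x - 14, 3], [2, -1, 0], [4, -29, x + 5]]) - (2)·det([[2, x - 14, 2], [2, -1, x - 5], [4, -29, 7]]).

Evaluating gives χ_A(x) = x^4 - 16x^3 + 96x^2 - 256x + 256 = (x - 4)^4.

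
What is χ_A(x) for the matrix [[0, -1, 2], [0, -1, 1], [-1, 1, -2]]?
xI - A = [[x, 1, -2], [0, x + 1, -1], [1, -1, x + 2]].

Expanding det(xI - A) along the first row:
det(xI - A) = + (x)·det([[x + 1, -1], [-1, x + 2]]) - (1)·det([[0, -1], [1, x + 2]]) + (-2)·det([[0, x + 1], [1, -1]]).

Evaluating gives χ_A(x) = x^3 + 3x^2 + 3x + 1 = (x + 1)^3.

χ_A(x) = (x + 1)^3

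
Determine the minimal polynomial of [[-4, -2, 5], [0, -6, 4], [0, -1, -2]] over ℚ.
The characteristic polynomial factors as (x + 4)^3. The minimal polynomial is ∏(x - λ)^{k_λ} where k_λ is the size of the largest Jordan block at λ.

For λ = -4: rank(A + 4I) = 2, and the largest Jordan block has size 3 (the smallest k with rank((A + 4I)^k) = rank((A + 4I)^(k+1))).

So m_A(x) = (x + 4)^3.

m_A(x) = (x + 4)^3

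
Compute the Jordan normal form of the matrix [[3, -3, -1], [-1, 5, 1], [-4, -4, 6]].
J = [[2, 0, 0], [0, 6, 1], [0, 0, 6]]

The characteristic polynomial is det(xI - A) = (x - 6)^2(x - 2), so the eigenvalues are 2 (algebraic multiplicity 1), 6 (algebraic multiplicity 2).

For λ = 2: algebraic multiplicity 1 gives one 1×1 block.

For λ = 6: rank(A - 6I) = 2, rank((A - 6I)^2) = 1. The eigenspace has dimension 3 - 2 = 1, so there is 1 Jordan block; the rank sequence gives block sizes [2].

Assembling the blocks gives the Jordan form J above.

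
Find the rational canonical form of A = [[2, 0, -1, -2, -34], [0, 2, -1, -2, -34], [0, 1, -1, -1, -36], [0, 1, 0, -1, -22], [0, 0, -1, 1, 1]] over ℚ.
R = [[2, 0, 0, 0, 0], [0, 0, 0, 0, 24], [0, 1, 0, 0, -36], [0, 0, 1, 0, 14], [0, 0, 0, 1, 1]]

The invariant factors of A (the non-unit diagonal entries of the Smith normal form of xI - A over ℚ[x]) are x - 2, (x - 2)^2(x^2 + 3x - 6), each dividing the next. The characteristic polynomial is their product, (x - 2)^3(x^2 + 3x - 6).

The rational canonical form is the block-diagonal matrix of companion matrices C(f_i):
R = [[2, 0, 0, 0, 0], [0, 0, 0, 0, 24], [0, 1, 0, 0, -36], [0, 0, 1, 0, 14], [0, 0, 0, 1, 1]].

Note the characteristic polynomial does not split into linear factors over ℚ, so A has no Jordan form over ℚ; the rational canonical form exists over any field.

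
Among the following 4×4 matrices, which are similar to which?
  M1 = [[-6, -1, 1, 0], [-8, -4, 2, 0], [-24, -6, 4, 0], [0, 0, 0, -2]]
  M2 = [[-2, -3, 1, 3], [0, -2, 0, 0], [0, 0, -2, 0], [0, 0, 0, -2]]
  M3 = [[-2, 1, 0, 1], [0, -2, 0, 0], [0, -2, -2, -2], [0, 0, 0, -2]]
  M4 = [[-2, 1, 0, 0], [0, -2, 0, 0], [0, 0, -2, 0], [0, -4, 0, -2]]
Characteristic polynomials: χ_{M1} = (x + 2)^4, χ_{M2} = (x + 2)^4, χ_{M3} = (x + 2)^4, χ_{M4} = (x + 2)^4.

{M1, M2, M3, M4}: invariant factors x + 2, x + 2, (x + 2)^2.

Matrices are similar if and only if their invariant-factor lists agree; the partition into similarity classes is {M1, M2, M3, M4}.

1 class: {M1, M2, M3, M4}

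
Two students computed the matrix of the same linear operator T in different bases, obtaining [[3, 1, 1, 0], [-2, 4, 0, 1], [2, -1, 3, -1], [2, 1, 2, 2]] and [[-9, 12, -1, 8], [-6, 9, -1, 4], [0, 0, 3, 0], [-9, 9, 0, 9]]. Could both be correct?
Two matrices over a field are similar if and only if they have the same invariant factors.

Both A and B have characteristic polynomial (x - 3)^4 and minimal polynomial (x - 3)^2. Computing further, both have invariant factors (x - 3)^2, (x - 3)^2. Hence A and B are similar.

Yes.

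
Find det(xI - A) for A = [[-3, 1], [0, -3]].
xI - A = [[x + 3, -1], [0, x + 3]].

Expanding det(xI - A) along the first row:
det(xI - A) = + (x + 3)·det([[x + 3]]) - (-1)·det([[0]]).

Evaluating gives χ_A(x) = x^2 + 6x + 9 = (x + 3)^2.

χ_A(x) = (x + 3)^2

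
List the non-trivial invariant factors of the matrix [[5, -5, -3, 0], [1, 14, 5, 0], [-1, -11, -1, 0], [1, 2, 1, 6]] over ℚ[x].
The Jordan structure of A has elementary divisors (x - 6)^3, (x - 6). Arranging the block sizes at each eigenvalue in decreasing order and taking row products gives the invariant factors.

Invariant factors (smallest first, each dividing the next): x - 6, (x - 6)^3.

Check: the last factor (x - 6)^3 is the minimal polynomial, and the product (x - 6)^4 is the characteristic polynomial.

x - 6, (x - 6)^3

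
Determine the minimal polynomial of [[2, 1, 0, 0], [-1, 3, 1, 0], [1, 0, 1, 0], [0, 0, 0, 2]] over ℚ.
m_A(x) = (x - 2)^3

The characteristic polynomial factors as (x - 2)^4. The minimal polynomial is ∏(x - λ)^{k_λ} where k_λ is the size of the largest Jordan block at λ.

For λ = 2: rank(A - 2I) = 2, and the largest Jordan block has size 3 (the smallest k with rank((A - 2I)^k) = rank((A - 2I)^(k+1))).

So m_A(x) = (x - 2)^3.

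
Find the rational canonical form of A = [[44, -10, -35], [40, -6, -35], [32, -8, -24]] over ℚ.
The invariant factors of A (the non-unit diagonal entries of the Smith normal form of xI - A over ℚ[x]) are x - 4, (x - 6)(x - 4), each dividing the next. The characteristic polynomial is their product, (x - 6)(x - 4)^2.

The rational canonical form is the block-diagonal matrix of companion matrices C(f_i):
R = [[4, 0, 0], [0, 0, -24], [0, 1, 10]].

R = [[4, 0, 0], [0, 0, -24], [0, 1, 10]]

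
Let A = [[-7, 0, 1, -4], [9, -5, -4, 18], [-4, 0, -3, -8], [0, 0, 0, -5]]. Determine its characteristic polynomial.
xI - A = [[x + 7, 0, -1, 4], [-9, x + 5, 4, -18], [4, 0, x + 3, 8], [0, 0, 0, x + 5]].

Expanding det(xI - A) along the first row:
det(xI - A) = + (x + 7)·det([[x + 5, 4, -18], [0, x + 3, 8], [0, 0, x + 5]]) - (0)·det([[-9, 4, -18], [4, x + 3, 8], [0, 0, x + 5]]) + (-1)·det([[-9, x + 5, -18], [4, 0, 8], [0, 0, x + 5]]) - (4)·det([[-9, x + 5, 4], [4, 0, x + 3], [0, 0, 0]]).

Evaluating gives χ_A(x) = x^4 + 20x^3 + 150x^2 + 500x + 625 = (x + 5)^4.

χ_A(x) = (x + 5)^4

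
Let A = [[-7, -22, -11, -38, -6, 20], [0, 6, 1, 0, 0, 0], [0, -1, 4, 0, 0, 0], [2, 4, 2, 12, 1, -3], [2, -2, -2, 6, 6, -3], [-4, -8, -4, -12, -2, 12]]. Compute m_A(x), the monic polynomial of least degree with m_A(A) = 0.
The characteristic polynomial factors as (x - 6)^3(x - 5)^3. The minimal polynomial is ∏(x - λ)^{k_λ} where k_λ is the size of the largest Jordan block at λ.

For λ = 5: rank(A - 5I) = 5, and the largest Jordan block has size 3 (the smallest k with rank((A - 5I)^k) = rank((A - 5I)^(k+1))).
For λ = 6: rank(A - 6I) = 5, and the largest Jordan block has size 3 (the smallest k with rank((A - 6I)^k) = rank((A - 6I)^(k+1))).

So m_A(x) = (x - 6)^3(x - 5)^3.

m_A(x) = (x - 6)^3(x - 5)^3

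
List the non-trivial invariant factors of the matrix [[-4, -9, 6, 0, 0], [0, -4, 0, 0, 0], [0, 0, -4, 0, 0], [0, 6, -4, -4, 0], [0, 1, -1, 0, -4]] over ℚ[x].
The Jordan structure of A has elementary divisors (x + 4)^2, (x + 4)^2, (x + 4). Arranging the block sizes at each eigenvalue in decreasing order and taking row products gives the invariant factors.

Invariant factors (smallest first, each dividing the next): x + 4, (x + 4)^2, (x + 4)^2.

Check: the last factor (x + 4)^2 is the minimal polynomial, and the product (x + 4)^5 is the characteristic polynomial.

x + 4, (x + 4)^2, (x + 4)^2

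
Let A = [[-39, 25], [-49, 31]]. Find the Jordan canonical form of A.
The characteristic polynomial is det(xI - A) = (x + 4)^2, so the eigenvalues are -4 (algebraic multiplicity 2).

For λ = -4: rank(A + 4I) = 1, rank((A + 4I)^2) = 0. The eigenspace has dimension 2 - 1 = 1, so there is 1 Jordan block; the rank sequence gives block sizes [2].

Assembling the blocks gives the Jordan form J above.

J = [[-4, 1], [0, -4]]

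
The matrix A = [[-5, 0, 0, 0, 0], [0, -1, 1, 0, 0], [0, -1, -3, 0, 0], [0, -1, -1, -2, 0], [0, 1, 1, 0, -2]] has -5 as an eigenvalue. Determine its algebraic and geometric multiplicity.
algebraic multiplicity 1, geometric multiplicity 1

The characteristic polynomial is (x + 2)^4(x + 5), so the factor x + 5 appears with exponent 1: the algebraic multiplicity is 1.

rank(A + 5I) = 4, so the eigenspace has dimension 5 - 4 = 1: the geometric multiplicity is 1.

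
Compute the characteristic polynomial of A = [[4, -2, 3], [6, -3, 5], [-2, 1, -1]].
xI - A = [[x - 4, 2, -3], [-6, x + 3, -5], [2, -1, x + 1]].

Expanding det(xI - A) along the first row:
det(xI - A) = + (x - 4)·det([[x + 3, -5], [-1, x + 1]]) - (2)·det([[-6, -5], [2, x + 1]]) + (-3)·det([[-6, x + 3], [2, -1]]).

Evaluating gives χ_A(x) = x^3.

χ_A(x) = x^3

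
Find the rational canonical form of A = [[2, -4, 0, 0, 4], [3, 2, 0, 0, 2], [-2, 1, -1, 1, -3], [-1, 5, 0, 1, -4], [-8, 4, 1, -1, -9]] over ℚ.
The invariant factors of A (the non-unit diagonal entries of the Smith normal form of xI - A over ℚ[x]) are (x + 1)(x + 4)(x^3 - 2x + 2), each dividing the next. The characteristic polynomial is their product, (x + 1)(x + 4)(x^3 - 2x + 2).

The rational canonical form is the block-diagonal matrix of companion matrices C(f_i):
R = [[0, 0, 0, 0, -8], [1, 0, 0, 0, -2], [0, 1, 0, 0, 8], [0, 0, 1, 0, -2], [0, 0, 0, 1, -5]].

Note the characteristic polynomial does not split into linear factors over ℚ, so A has no Jordan form over ℚ; the rational canonical form exists over any field.

R = [[0, 0, 0, 0, -8], [1, 0, 0, 0, -2], [0, 1, 0, 0, 8], [0, 0, 1, 0, -2], [0, 0, 0, 1, -5]]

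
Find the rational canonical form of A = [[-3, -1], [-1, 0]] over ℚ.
R = [[0, 1], [1, -3]]

The invariant factors of A (the non-unit diagonal entries of the Smith normal form of xI - A over ℚ[x]) are x^2 + 3x - 1, each dividing the next. The characteristic polynomial is their product, x^2 + 3x - 1.

The rational canonical form is the block-diagonal matrix of companion matrices C(f_i):
R = [[0, 1], [1, -3]].

Note the characteristic polynomial does not split into linear factors over ℚ, so A has no Jordan form over ℚ; the rational canonical form exists over any field.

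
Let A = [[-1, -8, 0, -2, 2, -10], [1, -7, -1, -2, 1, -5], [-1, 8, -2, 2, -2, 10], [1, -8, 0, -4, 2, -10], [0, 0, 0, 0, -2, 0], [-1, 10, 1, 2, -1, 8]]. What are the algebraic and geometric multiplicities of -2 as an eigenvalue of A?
algebraic multiplicity 4, geometric multiplicity 3

The characteristic polynomial is (x - 3)(x + 2)^4(x + 3), so the factor x + 2 appears with exponent 4: the algebraic multiplicity is 4.

rank(A + 2I) = 3, so the eigenspace has dimension 6 - 3 = 3: the geometric multiplicity is 3.

Since 3 < 4, A is not diagonalizable.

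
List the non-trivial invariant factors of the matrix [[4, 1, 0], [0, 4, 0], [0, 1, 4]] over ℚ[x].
x - 4, (x - 4)^2

The Jordan structure of A has elementary divisors (x - 4)^2, (x - 4). Arranging the block sizes at each eigenvalue in decreasing order and taking row products gives the invariant factors.

Invariant factors (smallest first, each dividing the next): x - 4, (x - 4)^2.

Check: the last factor (x - 4)^2 is the minimal polynomial, and the product (x - 4)^3 is the characteristic polynomial.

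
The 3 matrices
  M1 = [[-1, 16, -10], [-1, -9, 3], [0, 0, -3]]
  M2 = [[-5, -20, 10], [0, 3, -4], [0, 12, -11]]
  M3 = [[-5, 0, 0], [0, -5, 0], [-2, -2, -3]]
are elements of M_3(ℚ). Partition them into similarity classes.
2 classes: {M1}, {M2, M3}

Characteristic polynomials: χ_{M1} = (x + 3)(x + 5)^2, χ_{M2} = (x + 3)(x + 5)^2, χ_{M3} = (x + 3)(x + 5)^2.

{M1}: invariant factors (x + 3)(x + 5)^2.

{M2, M3}: invariant factors x + 5, (x + 3)(x + 5).

Matrices are similar if and only if their invariant-factor lists agree; the partition into similarity classes is {M1}, {M2, M3}.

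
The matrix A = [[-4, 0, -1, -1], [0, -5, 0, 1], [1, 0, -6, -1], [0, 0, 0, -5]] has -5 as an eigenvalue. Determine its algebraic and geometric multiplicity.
algebraic multiplicity 4, geometric multiplicity 2

The characteristic polynomial is (x + 5)^4, so the factor x + 5 appears with exponent 4: the algebraic multiplicity is 4.

rank(A + 5I) = 2, so the eigenspace has dimension 4 - 2 = 2: the geometric multiplicity is 2.

Since 2 < 4, A is not diagonalizable.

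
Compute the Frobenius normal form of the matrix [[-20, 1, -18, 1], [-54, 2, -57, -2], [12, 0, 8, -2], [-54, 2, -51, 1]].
The invariant factors of A (the non-unit diagonal entries of the Smith normal form of xI - A over ℚ[x]) are (x + 2)(x + 3)(x^2 + 4x + 6), each dividing the next. The characteristic polynomial is their product, (x + 2)(x + 3)(x^2 + 4x + 6).

The rational canonical form is the block-diagonal matrix of companion matrices C(f_i):
R = [[0, 0, 0, -36], [1, 0, 0, -54], [0, 1, 0, -32], [0, 0, 1, -9]].

Note the characteristic polynomial does not split into linear factors over ℚ, so A has no Jordan form over ℚ; the rational canonical form exists over any field.

R = [[0, 0, 0, -36], [1, 0, 0, -54], [0, 1, 0, -32], [0, 0, 1, -9]]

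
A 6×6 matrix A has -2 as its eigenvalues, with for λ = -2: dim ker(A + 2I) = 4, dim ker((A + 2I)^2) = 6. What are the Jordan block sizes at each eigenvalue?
λ = -2: successive nullity increments [4, 2] count blocks of size ≥ k; block sizes are [2, 2, 1, 1].

Jordan blocks: (-2, 2), (-2, 2), (-2, 1), (-2, 1)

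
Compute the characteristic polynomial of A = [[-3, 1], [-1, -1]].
xI - A = [[x + 3, -1], [1, x + 1]].

Expanding det(xI - A) along the first row:
det(xI - A) = + (x + 3)·det([[x + 1]]) - (-1)·det([[1]]).

Evaluating gives χ_A(x) = x^2 + 4x + 4 = (x + 2)^2.

χ_A(x) = (x + 2)^2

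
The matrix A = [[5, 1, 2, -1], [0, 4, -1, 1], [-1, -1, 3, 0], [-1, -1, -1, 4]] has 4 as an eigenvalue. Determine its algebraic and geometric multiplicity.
The characteristic polynomial is (x - 4)^4, so the factor x - 4 appears with exponent 4: the algebraic multiplicity is 4.

rank(A - 4I) = 2, so the eigenspace has dimension 4 - 2 = 2: the geometric multiplicity is 2.

Since 2 < 4, A is not diagonalizable.

algebraic multiplicity 4, geometric multiplicity 2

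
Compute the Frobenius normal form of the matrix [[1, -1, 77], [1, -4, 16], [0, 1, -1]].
The invariant factors of A (the non-unit diagonal entries of the Smith normal form of xI - A over ℚ[x]) are (x - 4)(x + 4)^2, each dividing the next. The characteristic polynomial is their product, (x - 4)(x + 4)^2.

The rational canonical form is the block-diagonal matrix of companion matrices C(f_i):
R = [[0, 0, 64], [1, 0, 16], [0, 1, -4]].

R = [[0, 0, 64], [1, 0, 16], [0, 1, -4]]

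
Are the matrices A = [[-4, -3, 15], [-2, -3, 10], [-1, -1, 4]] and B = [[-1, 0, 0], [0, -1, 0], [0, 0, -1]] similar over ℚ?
No.

Both have characteristic polynomial (x + 1)^3, but the minimal polynomial of A is (x + 1)^2 while the minimal polynomial of B is x + 1. The minimal polynomial is a similarity invariant, so A and B are not similar.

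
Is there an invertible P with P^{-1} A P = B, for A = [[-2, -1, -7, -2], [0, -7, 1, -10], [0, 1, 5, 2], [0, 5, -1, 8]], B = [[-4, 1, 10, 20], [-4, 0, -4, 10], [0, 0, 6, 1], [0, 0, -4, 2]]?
Both have characteristic polynomial (x - 4)^2(x + 2)^2, but the minimal polynomial of A is (x - 4)^2(x + 2) while the minimal polynomial of B is (x - 4)^2(x + 2)^2. The minimal polynomial is a similarity invariant, so A and B are not similar.

No.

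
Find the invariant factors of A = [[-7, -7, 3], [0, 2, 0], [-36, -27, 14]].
The Jordan structure of A has elementary divisors (x - 2)^2, (x - 5). Arranging the block sizes at each eigenvalue in decreasing order and taking row products gives the invariant factors.

Invariant factors (smallest first, each dividing the next): (x - 5)(x - 2)^2.

Check: the last factor (x - 5)(x - 2)^2 is the minimal polynomial, and the product (x - 5)(x - 2)^2 is the characteristic polynomial.

(x - 5)(x - 2)^2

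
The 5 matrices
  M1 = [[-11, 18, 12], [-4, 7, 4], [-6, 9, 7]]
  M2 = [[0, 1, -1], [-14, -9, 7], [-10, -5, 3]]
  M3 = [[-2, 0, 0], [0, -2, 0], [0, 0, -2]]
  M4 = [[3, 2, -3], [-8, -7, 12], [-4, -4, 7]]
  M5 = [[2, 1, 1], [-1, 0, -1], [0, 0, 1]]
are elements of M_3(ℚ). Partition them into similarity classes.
3 classes: {M1, M4, M5}, {M2}, {M3}

Characteristic polynomials: χ_{M1} = (x - 1)^3, χ_{M2} = (x + 2)^3, χ_{M3} = (x + 2)^3, χ_{M4} = (x - 1)^3, χ_{M5} = (x - 1)^3.

{M1, M4, M5}: invariant factors x - 1, (x - 1)^2.

{M2}: invariant factors x + 2, (x + 2)^2.

{M3}: invariant factors x + 2, x + 2, x + 2.

Matrices are similar if and only if their invariant-factor lists agree; the partition into similarity classes is {M1, M4, M5}, {M2}, {M3}.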